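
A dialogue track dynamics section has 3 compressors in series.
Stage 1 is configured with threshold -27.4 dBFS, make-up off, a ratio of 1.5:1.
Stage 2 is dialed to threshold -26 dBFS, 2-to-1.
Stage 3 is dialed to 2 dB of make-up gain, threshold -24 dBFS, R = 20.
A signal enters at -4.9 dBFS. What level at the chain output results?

Stage 1: 22.5 dB above -27.4 dBFS, reduced 1.5:1 to 15 dB above → -12.4 dBFS.
Stage 2: 13.6 dB above -26 dBFS, reduced 2:1 to 6.8 dB above → -19.2 dBFS.
Stage 3: overshoot 4.8 dB → 4.8/20 = 0.24 dB → -23.76 dBFS; +2 dB make-up → -21.76 dBFS.

-21.76 dBFS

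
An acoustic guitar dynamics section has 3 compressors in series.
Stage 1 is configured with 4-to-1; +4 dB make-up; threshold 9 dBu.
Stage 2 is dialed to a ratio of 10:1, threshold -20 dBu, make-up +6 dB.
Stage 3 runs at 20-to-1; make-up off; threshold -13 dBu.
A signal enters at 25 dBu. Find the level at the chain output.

-12.865 dBu

Stage 1: 25 dBu is 16 dB over 9 dBu; at 4:1 that becomes 4 dB over, giving 13 dBu; +4 dB make-up → 17 dBu.
Stage 2: 17 dBu is 37 dB over -20 dBu; at 10:1 that becomes 3.7 dB over, giving -16.3 dBu; +6 dB make-up → -10.3 dBu.
Stage 3: 2.7 dB above -13 dBu, reduced 20:1 to 0.135 dB above → -12.865 dBu.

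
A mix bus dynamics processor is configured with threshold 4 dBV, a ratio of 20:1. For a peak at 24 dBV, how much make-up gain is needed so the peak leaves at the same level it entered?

19 dB

Without make-up, output = threshold + overshoot/20 = 4 + 1 = 5 dBV.
Gap to target: 19 dB.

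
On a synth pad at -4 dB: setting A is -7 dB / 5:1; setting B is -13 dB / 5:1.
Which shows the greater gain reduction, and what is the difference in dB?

A: overshoot 3 dB → output overshoot 0.6 dB → GR 2.4 dB.
B: overshoot 9 dB → output overshoot 1.8 dB → GR 7.2 dB.
B applies 4.8 dB more gain reduction.

B, by 4.8 dB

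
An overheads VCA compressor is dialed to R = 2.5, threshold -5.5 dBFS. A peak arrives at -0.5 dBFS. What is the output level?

The input is 5 dB above the -5.5 dBFS threshold.
2.5:1 compression reduces that to 5/2.5 = 2 dB over.
That puts the output at -3.5 dBFS.

-3.5 dBFS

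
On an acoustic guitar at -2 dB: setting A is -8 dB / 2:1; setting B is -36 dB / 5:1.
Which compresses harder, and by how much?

A: overshoot 6 dB → output overshoot 3 dB → GR 3 dB.
B: overshoot 34 dB → output overshoot 6.8 dB → GR 27.2 dB.
B reduces 24.2 dB more.

B, by 24.2 dB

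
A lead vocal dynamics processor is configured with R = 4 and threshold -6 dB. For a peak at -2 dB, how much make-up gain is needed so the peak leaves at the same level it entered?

The peak compresses to -6 + 4/4 = -5 dB.
To reach -2 dB requires -2 − (-5) = 3 dB of make-up.

3 dB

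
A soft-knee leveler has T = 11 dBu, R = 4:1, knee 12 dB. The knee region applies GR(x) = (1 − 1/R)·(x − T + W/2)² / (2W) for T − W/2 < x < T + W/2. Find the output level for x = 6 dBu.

5.96875 dBu

x − T + W/2 = 6 − 11 + 6 = 1.
GR = (1 − 1/4) × 1² / 24 = 0.75 × 1 / 24 = 0.03125 dB.
Output = 6 − 0.03125 = 5.96875 dBu.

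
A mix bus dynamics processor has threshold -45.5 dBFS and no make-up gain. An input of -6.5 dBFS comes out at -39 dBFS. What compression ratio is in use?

6:1

Input overshoot = -6.5 − (-45.5) = 39 dB; output overshoot = -39 − (-45.5) = 6.5 dB.
Ratio = 39 / 6.5 = 6.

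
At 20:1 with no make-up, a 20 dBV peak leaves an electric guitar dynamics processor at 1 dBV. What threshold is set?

0 dBV

Gain reduction = 20 − 1 = 19 dB; output overshoot = GR / (R − 1) = 19 / 19 = 1 dB.
Threshold = output − output overshoot = 1 − 1 = 0 dBV.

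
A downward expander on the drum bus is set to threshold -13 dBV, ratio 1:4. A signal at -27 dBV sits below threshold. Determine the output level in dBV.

Below threshold, a 1:4 expander applies gain = (4−1)×(T − x) of attenuation.
(4−1) × 14 = 42 dB, so output = -27 − 42 = -69 dBV.

-69 dBV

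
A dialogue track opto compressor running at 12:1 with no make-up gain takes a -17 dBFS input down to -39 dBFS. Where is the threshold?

-41 dBFS

Input is 24 dB above T (since output overshoot × R = input overshoot: (-39 − T)·12 = -17 − T gives T = -41 dBFS).
Check: -41 + (-17 − (-41))/12 = -41 + 2 = -39 dBFS. ✓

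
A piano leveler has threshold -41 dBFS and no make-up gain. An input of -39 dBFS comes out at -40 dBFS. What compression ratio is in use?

Input overshoot = -39 − (-41) = 2 dB; output overshoot = -40 − (-41) = 1 dB.
Ratio = 2 / 1 = 2.

2:1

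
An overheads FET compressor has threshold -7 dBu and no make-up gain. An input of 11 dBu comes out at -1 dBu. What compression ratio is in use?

Input overshoot = 11 − (-7) = 18 dB; output overshoot = -1 − (-7) = 6 dB.
Ratio = 18 / 6 = 3.

3:1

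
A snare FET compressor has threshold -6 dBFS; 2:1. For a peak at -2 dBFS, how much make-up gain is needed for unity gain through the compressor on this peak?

Overshoot 4 dB → 4/2 = 2 dB after compression, so the compressed level is -6 + 2 = -4 dBFS.
Make-up = target − compressed = -2 − (-4) = 2 dB.

2 dB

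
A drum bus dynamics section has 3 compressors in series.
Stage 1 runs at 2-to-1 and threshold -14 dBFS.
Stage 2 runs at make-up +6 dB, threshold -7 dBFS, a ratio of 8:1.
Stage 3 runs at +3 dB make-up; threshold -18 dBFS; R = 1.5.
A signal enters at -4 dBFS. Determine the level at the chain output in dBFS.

Stage 1: overshoot 10 dB → 10/2 = 5 dB → -9 dBFS.
Stage 2: -9 dBFS ≤ -7 dBFS, so stage 2 doesn't engage; make-up brings it to -3 dBFS.
Stage 3: -3 dBFS is 15 dB over -18 dBFS; at 1.5:1 that becomes 10 dB over, giving -8 dBFS; +3 dB make-up → -5 dBFS.

-5 dBFS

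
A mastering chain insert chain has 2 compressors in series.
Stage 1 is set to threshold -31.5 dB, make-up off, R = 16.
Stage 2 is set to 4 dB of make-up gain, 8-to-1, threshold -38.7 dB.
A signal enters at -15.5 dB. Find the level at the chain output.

Stage 1: overshoot 16 dB → 16/16 = 1 dB → -30.5 dB.
Stage 2: overshoot 8.2 dB → 8.2/8 = 1.025 dB → -37.675 dB; +4 dB make-up → -33.675 dB.

-33.675 dB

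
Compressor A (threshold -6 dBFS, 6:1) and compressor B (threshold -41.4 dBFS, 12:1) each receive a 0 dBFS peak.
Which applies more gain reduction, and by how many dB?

A: overshoot 6 dB → output overshoot 1 dB → GR 5 dB.
B: overshoot 41.4 dB → output overshoot 3.45 dB → GR 37.95 dB.
Difference: 32.95 dB in favour of B.

B, by 32.95 dB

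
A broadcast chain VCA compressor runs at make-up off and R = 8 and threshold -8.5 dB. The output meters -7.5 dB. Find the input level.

Post-compression overshoot = -7.5 − (-8.5) = 1 dB.
Input overshoot = R × output overshoot = 8 dB → input = -8.5 + 8 = -0.5 dB.

-0.5 dB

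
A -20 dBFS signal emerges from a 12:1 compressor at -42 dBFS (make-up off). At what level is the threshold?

Gain reduction = -20 − (-42) = 22 dB; output overshoot = GR / (R − 1) = 22 / 11 = 2 dB.
Threshold = output − output overshoot = -42 − 2 = -44 dBFS.

-44 dBFS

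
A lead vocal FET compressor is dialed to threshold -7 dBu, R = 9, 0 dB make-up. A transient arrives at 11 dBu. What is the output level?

-5 dBu

The input is 18 dB above the -7 dBu threshold.
The 18 dB excess becomes 2 dB after 9:1 reduction.
Output = -7 + 2 = -5 dBu.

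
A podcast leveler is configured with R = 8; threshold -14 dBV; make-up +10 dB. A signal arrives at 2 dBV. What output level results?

-2 dBV

The input is 16 dB above the -14 dBV threshold.
The 16 dB excess becomes 2 dB after 8:1 reduction.
That puts the output at -12 dBV; make-up adds 10 dB, giving -2 dBV.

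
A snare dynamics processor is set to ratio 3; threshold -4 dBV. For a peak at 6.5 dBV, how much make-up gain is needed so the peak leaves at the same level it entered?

Without make-up, output = threshold + overshoot/3 = -4 + 3.5 = -0.5 dBV.
Gap to target: 7 dB.

7 dB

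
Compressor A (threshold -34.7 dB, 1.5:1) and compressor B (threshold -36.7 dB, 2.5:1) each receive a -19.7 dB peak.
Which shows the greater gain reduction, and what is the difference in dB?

B, by 5.2 dB

A: 15 dB over, compressed to 10 dB over, so 5 dB of GR.
B: 17 dB over, compressed to 6.8 dB over, so 10.2 dB of GR.
Difference: 5.2 dB in favour of B.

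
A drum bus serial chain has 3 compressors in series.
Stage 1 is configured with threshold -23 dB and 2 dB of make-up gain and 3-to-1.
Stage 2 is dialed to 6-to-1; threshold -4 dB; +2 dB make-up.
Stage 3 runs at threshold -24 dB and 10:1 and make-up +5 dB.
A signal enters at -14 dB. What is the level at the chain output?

Stage 1: 9 dB above -23 dB, reduced 3:1 to 3 dB above → -20 dB; +2 dB make-up → -18 dB.
Stage 2: below threshold (-18 ≤ -4); passes unchanged; make-up brings it to -16 dB.
Stage 3: 8 dB above -24 dB, reduced 10:1 to 0.8 dB above → -23.2 dB; +5 dB make-up → -18.2 dB.

-18.2 dB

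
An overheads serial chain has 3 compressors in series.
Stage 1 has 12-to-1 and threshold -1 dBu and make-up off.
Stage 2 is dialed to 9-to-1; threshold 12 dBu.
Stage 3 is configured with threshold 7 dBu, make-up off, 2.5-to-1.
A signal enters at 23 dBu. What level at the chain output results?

Stage 1: 23 dBu is 24 dB over -1 dBu; at 12:1 that becomes 2 dB over, giving 1 dBu.
Stage 2: 1 dBu is at or below the 12 dBu threshold — no compression; output 1 dBu.
Stage 3: below threshold (1 ≤ 7); passes unchanged; output 1 dBu.

1 dBu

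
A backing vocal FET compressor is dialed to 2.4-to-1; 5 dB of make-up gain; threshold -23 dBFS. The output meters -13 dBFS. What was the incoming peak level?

Remove make-up: -13 − 5 = -18 dBFS.
Post-compression overshoot = -18 − (-23) = 5 dB.
Input overshoot = R × output overshoot = 12 dB → input = -23 + 12 = -11 dBFS.

-11 dBFS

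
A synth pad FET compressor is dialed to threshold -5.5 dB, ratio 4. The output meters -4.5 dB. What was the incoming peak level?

That's 1 dB above the -5.5 dB threshold.
Input overshoot = R × output overshoot = 4 dB → input = -5.5 + 4 = -1.5 dB.

-1.5 dB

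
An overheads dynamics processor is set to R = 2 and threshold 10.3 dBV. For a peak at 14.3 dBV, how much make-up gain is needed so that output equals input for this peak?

2 dB

Without make-up, output = threshold + overshoot/2 = 10.3 + 2 = 12.3 dBV.
Gap to target: 2 dB.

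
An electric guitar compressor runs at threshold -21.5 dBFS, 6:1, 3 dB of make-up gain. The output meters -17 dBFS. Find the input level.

-12.5 dBFS

Remove make-up: -17 − 3 = -20 dBFS.
The compressed level sits -20 − (-21.5) = 1.5 dB over threshold.
Input overshoot = R × output overshoot = 9 dB → input = -21.5 + 9 = -12.5 dBFS.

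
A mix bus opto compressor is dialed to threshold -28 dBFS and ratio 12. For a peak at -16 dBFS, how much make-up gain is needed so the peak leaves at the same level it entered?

11 dB

The peak compresses to -28 + 12/12 = -27 dBFS.
To reach -16 dBFS requires -16 − (-27) = 11 dB of make-up.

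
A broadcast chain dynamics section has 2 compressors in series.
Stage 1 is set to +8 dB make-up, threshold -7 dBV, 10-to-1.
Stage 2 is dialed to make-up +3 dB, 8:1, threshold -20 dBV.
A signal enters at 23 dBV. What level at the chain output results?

Stage 1: overshoot 30 dB → 30/10 = 3 dB → -4 dBV; +8 dB make-up → 4 dBV.
Stage 2: 4 dBV is 24 dB over -20 dBV; at 8:1 that becomes 3 dB over, giving -17 dBV; +3 dB make-up → -14 dBV.

-14 dBV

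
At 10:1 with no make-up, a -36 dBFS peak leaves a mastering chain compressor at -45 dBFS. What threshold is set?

-46 dBFS

Input is 10 dB above T (since output overshoot × R = input overshoot: (-45 − T)·10 = -36 − T gives T = -46 dBFS).
Check: -46 + (-36 − (-46))/10 = -46 + 1 = -45 dBFS. ✓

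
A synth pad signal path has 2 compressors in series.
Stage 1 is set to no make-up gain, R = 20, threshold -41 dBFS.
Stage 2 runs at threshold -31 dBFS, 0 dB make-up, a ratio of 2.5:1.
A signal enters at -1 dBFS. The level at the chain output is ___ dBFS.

-39 dBFS

Stage 1: overshoot 40 dB → 40/20 = 2 dB → -39 dBFS.
Stage 2: -39 dBFS is at or below the -31 dBFS threshold — no compression; output -39 dBFS.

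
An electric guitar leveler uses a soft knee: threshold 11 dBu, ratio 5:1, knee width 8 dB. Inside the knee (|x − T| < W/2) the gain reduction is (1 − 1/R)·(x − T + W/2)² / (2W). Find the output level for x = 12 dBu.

x − T + W/2 = 12 − 11 + 4 = 5.
GR = (1 − 1/5) × 5² / 16 = 0.8 × 25 / 16 = 1.25 dB.
Output = 12 − 1.25 = 10.75 dBu.

10.75 dBu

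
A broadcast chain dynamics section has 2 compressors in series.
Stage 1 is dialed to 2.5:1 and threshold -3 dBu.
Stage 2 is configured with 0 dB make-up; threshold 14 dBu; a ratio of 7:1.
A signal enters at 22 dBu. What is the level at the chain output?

Stage 1: 22 dBu is 25 dB over -3 dBu; at 2.5:1 that becomes 10 dB over, giving 7 dBu.
Stage 2: 7 dBu is at or below the 14 dBu threshold — no compression; output 7 dBu.

7 dBu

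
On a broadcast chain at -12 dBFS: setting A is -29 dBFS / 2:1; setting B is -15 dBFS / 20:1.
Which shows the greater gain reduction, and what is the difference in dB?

A, by 5.65 dB

A: overshoot 17 dB → output overshoot 8.5 dB → GR 8.5 dB.
B: overshoot 3 dB → output overshoot 0.15 dB → GR 2.85 dB.
A applies 5.65 dB more gain reduction.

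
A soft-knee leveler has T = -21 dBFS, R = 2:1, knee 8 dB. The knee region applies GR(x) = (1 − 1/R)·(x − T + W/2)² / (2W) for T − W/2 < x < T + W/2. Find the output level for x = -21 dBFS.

x − T + W/2 = -21 − (-21) + 4 = 4.
GR = (1 − 1/2) × 4² / 16 = 0.5 × 16 / 16 = 0.5 dB.
Output = -21 − 0.5 = -21.5 dBFS.

-21.5 dBFS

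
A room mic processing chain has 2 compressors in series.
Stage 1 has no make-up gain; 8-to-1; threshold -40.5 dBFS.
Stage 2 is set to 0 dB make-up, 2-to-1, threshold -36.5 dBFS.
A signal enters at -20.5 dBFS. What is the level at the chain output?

Stage 1: 20 dB above -40.5 dBFS, reduced 8:1 to 2.5 dB above → -38 dBFS.
Stage 2: -38 dBFS is at or below the -36.5 dBFS threshold — no compression; output -38 dBFS.

-38 dBFS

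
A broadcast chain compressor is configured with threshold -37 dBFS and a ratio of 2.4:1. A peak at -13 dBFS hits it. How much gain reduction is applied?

14 dB

The signal is 24 dB above threshold.
At 2.4:1, output sits 24/2.4 = 10 dB above threshold.
GR = overshoot in − overshoot out = 24 − 10 = 14 dB.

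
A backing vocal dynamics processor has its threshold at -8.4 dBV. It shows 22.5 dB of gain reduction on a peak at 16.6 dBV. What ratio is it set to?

10:1

Input overshoot = 16.6 − (-8.4) = 25 dB.
Output overshoot = 25 − 22.5 = 2.5 dB.
Ratio = input overshoot / output overshoot = 25 / 2.5 = 10.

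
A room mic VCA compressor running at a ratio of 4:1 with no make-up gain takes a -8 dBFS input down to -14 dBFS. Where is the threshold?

Input is 8 dB above T (since output overshoot × R = input overshoot: (-14 − T)·4 = -8 − T gives T = -16 dBFS).
Check: -16 + (-8 − (-16))/4 = -16 + 2 = -14 dBFS. ✓

-16 dBFS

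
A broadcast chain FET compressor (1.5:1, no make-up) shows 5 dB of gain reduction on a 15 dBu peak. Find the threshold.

0 dBu

Gain reduction = 15 − 10 = 5 dB; output overshoot = GR / (R − 1) = 5 / 0.5 = 10 dB.
Threshold = output − output overshoot = 10 − 10 = 0 dBu.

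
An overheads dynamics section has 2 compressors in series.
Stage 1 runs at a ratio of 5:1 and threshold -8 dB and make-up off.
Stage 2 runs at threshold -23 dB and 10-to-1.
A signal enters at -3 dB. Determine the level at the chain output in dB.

Stage 1: -3 dB is 5 dB over -8 dB; at 5:1 that becomes 1 dB over, giving -7 dB.
Stage 2: 16 dB above -23 dB, reduced 10:1 to 1.6 dB above → -21.4 dB.

-21.4 dB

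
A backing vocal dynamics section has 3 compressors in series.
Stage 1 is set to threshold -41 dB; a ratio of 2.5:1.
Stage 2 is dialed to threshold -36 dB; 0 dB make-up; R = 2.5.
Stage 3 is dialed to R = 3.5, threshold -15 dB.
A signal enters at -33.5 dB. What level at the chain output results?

Stage 1: 7.5 dB above -41 dB, reduced 2.5:1 to 3 dB above → -38 dB.
Stage 2: below threshold (-38 ≤ -36); passes unchanged; output -38 dB.
Stage 3: -38 dB ≤ -15 dB, so stage 3 doesn't engage; output -38 dB.

-38 dB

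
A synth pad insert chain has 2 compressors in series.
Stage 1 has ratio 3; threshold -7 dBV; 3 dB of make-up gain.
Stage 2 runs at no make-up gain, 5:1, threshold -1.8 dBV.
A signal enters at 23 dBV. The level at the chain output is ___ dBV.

Stage 1: 23 dBV is 30 dB over -7 dBV; at 3:1 that becomes 10 dB over, giving 3 dBV; +3 dB make-up → 6 dBV.
Stage 2: 7.8 dB above -1.8 dBV, reduced 5:1 to 1.56 dB above → -0.24 dBV.

-0.24 dBV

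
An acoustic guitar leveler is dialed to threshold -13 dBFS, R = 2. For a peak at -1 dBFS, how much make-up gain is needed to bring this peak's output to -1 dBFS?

6 dB

Overshoot 12 dB → 12/2 = 6 dB after compression, so the compressed level is -13 + 6 = -7 dBFS.
Make-up = target − compressed = -1 − (-7) = 6 dB.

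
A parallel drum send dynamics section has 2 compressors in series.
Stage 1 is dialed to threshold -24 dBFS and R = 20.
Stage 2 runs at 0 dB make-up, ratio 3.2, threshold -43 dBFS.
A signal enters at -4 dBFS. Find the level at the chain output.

-36.75 dBFS

Stage 1: 20 dB above -24 dBFS, reduced 20:1 to 1 dB above → -23 dBFS.
Stage 2: 20 dB above -43 dBFS, reduced 3.2:1 to 6.25 dB above → -36.75 dBFS.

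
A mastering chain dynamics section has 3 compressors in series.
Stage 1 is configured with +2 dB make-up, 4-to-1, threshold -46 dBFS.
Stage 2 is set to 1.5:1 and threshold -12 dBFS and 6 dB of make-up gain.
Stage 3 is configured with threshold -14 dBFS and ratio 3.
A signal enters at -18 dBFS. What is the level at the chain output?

Stage 1: -18 dBFS is 28 dB over -46 dBFS; at 4:1 that becomes 7 dB over, giving -39 dBFS; +2 dB make-up → -37 dBFS.
Stage 2: -37 dBFS ≤ -12 dBFS, so stage 2 doesn't engage; make-up brings it to -31 dBFS.
Stage 3: below threshold (-31 ≤ -14); passes unchanged; output -31 dBFS.

-31 dBFS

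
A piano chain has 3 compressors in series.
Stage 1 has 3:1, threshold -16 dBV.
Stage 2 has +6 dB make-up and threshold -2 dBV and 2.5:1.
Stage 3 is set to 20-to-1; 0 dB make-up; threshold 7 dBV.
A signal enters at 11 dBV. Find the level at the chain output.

Stage 1: 11 dBV is 27 dB over -16 dBV; at 3:1 that becomes 9 dB over, giving -7 dBV.
Stage 2: -7 dBV is at or below the -2 dBV threshold — no compression; make-up brings it to -1 dBV.
Stage 3: -1 dBV is at or below the 7 dBV threshold — no compression; output -1 dBV.

-1 dBV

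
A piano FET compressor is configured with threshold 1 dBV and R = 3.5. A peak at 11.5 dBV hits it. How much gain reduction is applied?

Overshoot = 11.5 − 1 = 10.5 dB.
At 3.5:1, output sits 10.5/3.5 = 3 dB above threshold.
So the signal is attenuated by 10.5 − 3 = 7.5 dB.

7.5 dB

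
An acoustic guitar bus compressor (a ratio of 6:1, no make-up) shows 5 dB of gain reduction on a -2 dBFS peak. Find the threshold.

-8 dBFS

Input is 6 dB above T (since output overshoot × R = input overshoot: (-7 − T)·6 = -2 − T gives T = -8 dBFS).
Check: -8 + (-2 − (-8))/6 = -8 + 1 = -7 dBFS. ✓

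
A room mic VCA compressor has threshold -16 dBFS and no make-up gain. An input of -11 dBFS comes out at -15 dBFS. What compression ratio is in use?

5:1

Input overshoot = -11 − (-16) = 5 dB; output overshoot = -15 − (-16) = 1 dB.
Ratio = 5 / 1 = 5.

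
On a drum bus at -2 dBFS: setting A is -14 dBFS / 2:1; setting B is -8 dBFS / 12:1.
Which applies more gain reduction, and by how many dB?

A: overshoot 12 dB → output overshoot 6 dB → GR 6 dB.
B: overshoot 6 dB → output overshoot 0.5 dB → GR 5.5 dB.
A reduces 0.5 dB more.

A, by 0.5 dB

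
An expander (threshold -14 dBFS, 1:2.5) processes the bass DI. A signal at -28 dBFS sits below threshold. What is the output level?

The input is 14 dB below the -14 dBFS threshold.
A 1:2.5 expander multiplies undershoot by 2.5: 14 × 2.5 = 35 dB below threshold.
Output = -14 − 35 = -49 dBFS.

-49 dBFS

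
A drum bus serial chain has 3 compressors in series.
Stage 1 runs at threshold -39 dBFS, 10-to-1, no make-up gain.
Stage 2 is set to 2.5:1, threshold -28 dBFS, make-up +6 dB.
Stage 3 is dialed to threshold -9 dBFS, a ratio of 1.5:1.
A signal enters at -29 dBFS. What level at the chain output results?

-32 dBFS

Stage 1: overshoot 10 dB → 10/10 = 1 dB → -38 dBFS.
Stage 2: -38 dBFS ≤ -28 dBFS, so stage 2 doesn't engage; make-up brings it to -32 dBFS.
Stage 3: below threshold (-32 ≤ -9); passes unchanged; output -32 dBFS.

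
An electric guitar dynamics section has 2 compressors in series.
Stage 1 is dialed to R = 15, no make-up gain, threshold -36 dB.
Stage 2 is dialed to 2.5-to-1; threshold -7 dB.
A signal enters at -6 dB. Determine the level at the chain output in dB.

Stage 1: overshoot 30 dB → 30/15 = 2 dB → -34 dB.
Stage 2: below threshold (-34 ≤ -7); passes unchanged; output -34 dB.

-34 dB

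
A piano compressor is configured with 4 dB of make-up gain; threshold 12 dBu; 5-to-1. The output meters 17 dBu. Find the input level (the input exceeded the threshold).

Remove make-up: 17 − 4 = 13 dBu.
Post-compression overshoot = 13 − 12 = 1 dB.
Before 5:1 compression the overshoot was 1 × 5 = 5 dB, so input = 12 + 5 = 17 dBu.

17 dBu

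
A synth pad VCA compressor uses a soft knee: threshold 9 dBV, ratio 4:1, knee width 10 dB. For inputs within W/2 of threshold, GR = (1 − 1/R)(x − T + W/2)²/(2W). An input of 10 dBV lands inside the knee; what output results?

x − T + W/2 = 10 − 9 + 5 = 6.
GR = (1 − 1/4) × 6² / 20 = 0.75 × 36 / 20 = 1.35 dB.
Output = 10 − 1.35 = 8.65 dBV.

8.65 dBV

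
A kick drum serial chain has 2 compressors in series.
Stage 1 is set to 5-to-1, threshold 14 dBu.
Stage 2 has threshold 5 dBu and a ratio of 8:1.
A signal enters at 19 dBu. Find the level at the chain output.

6.25 dBu

Stage 1: 19 dBu is 5 dB over 14 dBu; at 5:1 that becomes 1 dB over, giving 15 dBu.
Stage 2: 15 dBu is 10 dB over 5 dBu; at 8:1 that becomes 1.25 dB over, giving 6.25 dBu.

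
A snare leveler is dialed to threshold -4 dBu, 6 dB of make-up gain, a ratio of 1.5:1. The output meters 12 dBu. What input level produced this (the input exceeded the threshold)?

Stripping the +6 dB make-up gives 6 dBu at the gain stage.
That's 10 dB above the -4 dBu threshold.
Undo the ratio: input overshoot = 10 × 1.5 = 15 dB, giving input = 11 dBu.

11 dBu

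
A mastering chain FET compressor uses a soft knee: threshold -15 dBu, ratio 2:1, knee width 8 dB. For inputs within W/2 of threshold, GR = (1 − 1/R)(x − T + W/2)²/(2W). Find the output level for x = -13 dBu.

x − T + W/2 = -13 − (-15) + 4 = 6.
GR = (1 − 1/2) × 6² / 16 = 0.5 × 36 / 16 = 1.125 dB.
Output = -13 − 1.125 = -14.125 dBu.

-14.125 dBu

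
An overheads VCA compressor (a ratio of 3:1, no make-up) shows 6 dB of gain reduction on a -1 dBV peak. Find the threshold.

Input is 9 dB above T (since output overshoot × R = input overshoot: (-7 − T)·3 = -1 − T gives T = -10 dBV).
Check: -10 + (-1 − (-10))/3 = -10 + 3 = -7 dBV. ✓

-10 dBV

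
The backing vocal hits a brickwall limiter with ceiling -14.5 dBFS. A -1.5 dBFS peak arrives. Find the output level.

At ∞:1, everything above -14.5 dBFS is held at the ceiling.

-14.5 dBFS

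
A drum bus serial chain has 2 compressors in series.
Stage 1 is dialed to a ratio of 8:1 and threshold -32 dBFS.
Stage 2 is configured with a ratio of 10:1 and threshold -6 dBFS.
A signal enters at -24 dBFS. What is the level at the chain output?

Stage 1: 8 dB above -32 dBFS, reduced 8:1 to 1 dB above → -31 dBFS.
Stage 2: below threshold (-31 ≤ -6); passes unchanged; output -31 dBFS.

-31 dBFS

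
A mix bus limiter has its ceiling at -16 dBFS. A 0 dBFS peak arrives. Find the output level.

-16 dBFS

The limiter clamps the peak to its -16 dBFS ceiling.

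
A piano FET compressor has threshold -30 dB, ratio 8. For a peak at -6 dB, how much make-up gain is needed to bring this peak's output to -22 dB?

Without make-up, output = threshold + overshoot/8 = -30 + 3 = -27 dB.
Gap to target: 5 dB.

5 dB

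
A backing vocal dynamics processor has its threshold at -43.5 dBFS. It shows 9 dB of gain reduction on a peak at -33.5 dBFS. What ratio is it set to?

10:1

Input overshoot = -33.5 − (-43.5) = 10 dB.
Output overshoot = 10 − 9 = 1 dB.
Ratio = input overshoot / output overshoot = 10 / 1 = 10.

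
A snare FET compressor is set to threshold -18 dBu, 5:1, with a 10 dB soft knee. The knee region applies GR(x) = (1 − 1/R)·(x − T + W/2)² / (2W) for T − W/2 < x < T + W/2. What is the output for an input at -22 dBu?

-22.04 dBu

x − T + W/2 = -22 − (-18) + 5 = 1.
GR = (1 − 1/5) × 1² / 20 = 0.8 × 1 / 20 = 0.04 dB.
Output = -22 − 0.04 = -22.04 dBu.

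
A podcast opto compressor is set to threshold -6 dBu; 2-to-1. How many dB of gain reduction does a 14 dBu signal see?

Overshoot = 14 − (-6) = 20 dB.
A 2:1 ratio leaves 10 dB of that excess.
So the signal is attenuated by 20 − 10 = 10 dB.

10 dB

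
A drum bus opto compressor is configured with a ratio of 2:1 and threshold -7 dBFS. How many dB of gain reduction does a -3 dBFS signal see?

Overshoot = -3 − (-7) = 4 dB.
At 2:1, output sits 4/2 = 2 dB above threshold.
So the signal is attenuated by 4 − 2 = 2 dB.

2 dB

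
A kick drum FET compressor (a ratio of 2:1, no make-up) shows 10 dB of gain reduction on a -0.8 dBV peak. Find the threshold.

-20.8 dBV

Gain reduction = -0.8 − (-10.8) = 10 dB; output overshoot = GR / (R − 1) = 10 / 1 = 10 dB.
Threshold = output − output overshoot = -10.8 − 10 = -20.8 dBV.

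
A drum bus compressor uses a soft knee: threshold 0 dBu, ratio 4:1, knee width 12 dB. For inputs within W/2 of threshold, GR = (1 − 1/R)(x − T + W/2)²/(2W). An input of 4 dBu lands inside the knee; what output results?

x − T + W/2 = 4 − 0 + 6 = 10.
GR = (1 − 1/4) × 10² / 24 = 0.75 × 100 / 24 = 3.125 dB.
Output = 4 − 3.125 = 0.875 dBu.

0.875 dBu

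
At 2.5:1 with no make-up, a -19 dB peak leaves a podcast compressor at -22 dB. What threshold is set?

Input is 5 dB above T (since output overshoot × R = input overshoot: (-22 − T)·2.5 = -19 − T gives T = -24 dB).
Check: -24 + (-19 − (-24))/2.5 = -24 + 2 = -22 dB. ✓

-24 dB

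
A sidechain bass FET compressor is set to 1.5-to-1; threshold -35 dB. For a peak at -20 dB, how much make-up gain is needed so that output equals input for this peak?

5 dB

The peak compresses to -35 + 15/1.5 = -25 dB.
To reach -20 dB requires -20 − (-25) = 5 dB of make-up.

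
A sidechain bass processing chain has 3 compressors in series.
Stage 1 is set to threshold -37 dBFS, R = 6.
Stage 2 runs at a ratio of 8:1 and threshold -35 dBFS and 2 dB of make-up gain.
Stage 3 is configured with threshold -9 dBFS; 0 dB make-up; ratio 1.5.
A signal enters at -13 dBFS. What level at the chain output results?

Stage 1: overshoot 24 dB → 24/6 = 4 dB → -33 dBFS.
Stage 2: -33 dBFS is 2 dB over -35 dBFS; at 8:1 that becomes 0.25 dB over, giving -34.75 dBFS; +2 dB make-up → -32.75 dBFS.
Stage 3: -32.75 dBFS ≤ -9 dBFS, so stage 3 doesn't engage; output -32.75 dBFS.

-32.75 dBFS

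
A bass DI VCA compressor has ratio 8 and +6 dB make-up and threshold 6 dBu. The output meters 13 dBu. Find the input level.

14 dBu

Stripping the +6 dB make-up gives 7 dBu at the gain stage.
The compressed level sits 7 − 6 = 1 dB over threshold.
Undo the ratio: input overshoot = 1 × 8 = 8 dB, giving input = 14 dBu.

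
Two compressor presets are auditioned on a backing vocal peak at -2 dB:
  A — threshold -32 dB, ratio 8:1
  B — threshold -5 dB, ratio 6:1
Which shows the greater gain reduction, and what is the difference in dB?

A: 30 dB over, compressed to 3.75 dB over, so 26.25 dB of GR.
B: 3 dB over, compressed to 0.5 dB over, so 2.5 dB of GR.
A reduces 23.75 dB more.

A, by 23.75 dB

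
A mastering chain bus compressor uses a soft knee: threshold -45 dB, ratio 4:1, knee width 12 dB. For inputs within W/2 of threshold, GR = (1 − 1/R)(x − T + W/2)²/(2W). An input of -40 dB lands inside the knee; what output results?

-43.78125 dB

x − T + W/2 = -40 − (-45) + 6 = 11.
GR = (1 − 1/4) × 11² / 24 = 0.75 × 121 / 24 = 3.78125 dB.
Output = -40 − 3.78125 = -43.78125 dB.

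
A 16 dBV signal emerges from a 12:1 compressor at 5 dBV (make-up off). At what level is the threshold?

Input is 12 dB above T (since output overshoot × R = input overshoot: (5 − T)·12 = 16 − T gives T = 4 dBV).
Check: 4 + (16 − 4)/12 = 4 + 1 = 5 dBV. ✓

4 dBV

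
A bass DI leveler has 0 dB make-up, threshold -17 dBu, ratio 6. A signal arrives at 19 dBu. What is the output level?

-11 dBu

Overshoot: 19 − (-17) = 36 dB.
At 6:1 the overshoot is divided by 6, leaving 6 dB above threshold.
So the level is -17 + 6 = -11 dBu.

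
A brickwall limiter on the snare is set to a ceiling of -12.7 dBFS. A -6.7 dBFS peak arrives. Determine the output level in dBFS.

A brickwall limiter is an ∞:1 compressor: any input above the ceiling is clamped to -12.7 dBFS.

-12.7 dBFS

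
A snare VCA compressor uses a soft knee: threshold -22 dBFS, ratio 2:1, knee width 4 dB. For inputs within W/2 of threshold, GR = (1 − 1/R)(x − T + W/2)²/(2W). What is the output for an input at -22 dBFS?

-22.25 dBFS

x − T + W/2 = -22 − (-22) + 2 = 2.
GR = (1 − 1/2) × 2² / 8 = 0.5 × 4 / 8 = 0.25 dB.
Output = -22 − 0.25 = -22.25 dBFS.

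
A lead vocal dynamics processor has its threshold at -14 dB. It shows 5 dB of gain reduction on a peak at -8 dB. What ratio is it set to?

Input overshoot = -8 − (-14) = 6 dB.
Output overshoot = 6 − 5 = 1 dB.
Ratio = input overshoot / output overshoot = 6 / 1 = 6.

6:1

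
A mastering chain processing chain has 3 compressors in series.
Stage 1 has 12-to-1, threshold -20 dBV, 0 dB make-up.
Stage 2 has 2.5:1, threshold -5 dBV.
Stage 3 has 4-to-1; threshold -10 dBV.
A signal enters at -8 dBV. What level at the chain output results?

Stage 1: -8 dBV is 12 dB over -20 dBV; at 12:1 that becomes 1 dB over, giving -19 dBV.
Stage 2: -19 dBV ≤ -5 dBV, so stage 2 doesn't engage; output -19 dBV.
Stage 3: -19 dBV ≤ -10 dBV, so stage 3 doesn't engage; output -19 dBV.

-19 dBV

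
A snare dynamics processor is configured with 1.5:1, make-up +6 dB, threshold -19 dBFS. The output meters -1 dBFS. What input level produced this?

Stripping the +6 dB make-up gives -7 dBFS at the gain stage.
That's 12 dB above the -19 dBFS threshold.
Input overshoot = R × output overshoot = 18 dB → input = -19 + 18 = -1 dBFS.

-1 dBFS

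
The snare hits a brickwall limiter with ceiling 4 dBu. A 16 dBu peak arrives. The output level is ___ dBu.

At ∞:1, everything above 4 dBu is held at the ceiling.

4 dBu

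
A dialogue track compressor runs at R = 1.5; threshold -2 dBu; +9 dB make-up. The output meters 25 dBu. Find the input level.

25 dBu

Remove make-up: 25 − 9 = 16 dBu.
Post-compression overshoot = 16 − (-2) = 18 dB.
Input overshoot = R × output overshoot = 27 dB → input = -2 + 27 = 25 dBu.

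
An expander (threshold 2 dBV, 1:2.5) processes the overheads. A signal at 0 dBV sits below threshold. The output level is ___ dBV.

-3 dBV

The input is 2 dB below the 2 dBV threshold.
A 1:2.5 expander multiplies undershoot by 2.5: 2 × 2.5 = 5 dB below threshold.
Output = 2 − 5 = -3 dBV.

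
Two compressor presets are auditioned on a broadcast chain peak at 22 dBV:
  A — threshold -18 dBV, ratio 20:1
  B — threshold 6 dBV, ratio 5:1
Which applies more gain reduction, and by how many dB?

A: GR = 40 − 40/20 = 38 dB.
B: GR = 16 − 16/5 = 12.8 dB.
A reduces 25.2 dB more.

A, by 25.2 dB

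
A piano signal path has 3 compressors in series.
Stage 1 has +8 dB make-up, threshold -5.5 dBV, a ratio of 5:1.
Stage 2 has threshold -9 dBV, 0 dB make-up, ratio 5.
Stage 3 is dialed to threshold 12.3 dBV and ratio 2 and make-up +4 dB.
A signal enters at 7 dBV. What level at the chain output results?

-2.2 dBV

Stage 1: 7 dBV is 12.5 dB over -5.5 dBV; at 5:1 that becomes 2.5 dB over, giving -3 dBV; +8 dB make-up → 5 dBV.
Stage 2: 14 dB above -9 dBV, reduced 5:1 to 2.8 dB above → -6.2 dBV.
Stage 3: -6.2 dBV ≤ 12.3 dBV, so stage 3 doesn't engage; make-up brings it to -2.2 dBV.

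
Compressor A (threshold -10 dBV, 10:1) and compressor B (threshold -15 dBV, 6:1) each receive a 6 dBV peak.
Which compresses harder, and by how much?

B, by 3.1 dB

A: overshoot 16 dB → output overshoot 1.6 dB → GR 14.4 dB.
B: overshoot 21 dB → output overshoot 3.5 dB → GR 17.5 dB.
B applies 3.1 dB more gain reduction.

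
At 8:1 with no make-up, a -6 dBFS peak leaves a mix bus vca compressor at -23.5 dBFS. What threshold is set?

Gain reduction = -6 − (-23.5) = 17.5 dB; output overshoot = GR / (R − 1) = 17.5 / 7 = 2.5 dB.
Threshold = output − output overshoot = -23.5 − 2.5 = -26 dBFS.

-26 dBFS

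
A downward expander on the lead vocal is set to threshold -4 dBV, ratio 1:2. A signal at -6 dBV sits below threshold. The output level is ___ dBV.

-8 dBV

Undershoot = (-4) − (-6) = 2 dB.
At 1:2, that expands to 4 dB under threshold.
Output = -4 − 4 = -8 dBV.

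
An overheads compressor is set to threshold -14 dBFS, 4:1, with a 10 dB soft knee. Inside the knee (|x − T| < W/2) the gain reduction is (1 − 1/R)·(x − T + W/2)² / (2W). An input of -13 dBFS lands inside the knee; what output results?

-14.35 dBFS

x − T + W/2 = -13 − (-14) + 5 = 6.
GR = (1 − 1/4) × 6² / 20 = 0.75 × 36 / 20 = 1.35 dB.
Output = -13 − 1.35 = -14.35 dBFS.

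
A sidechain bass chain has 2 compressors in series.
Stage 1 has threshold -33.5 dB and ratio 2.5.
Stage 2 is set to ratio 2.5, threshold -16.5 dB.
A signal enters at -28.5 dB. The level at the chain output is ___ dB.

-31.5 dB

Stage 1: -28.5 dB is 5 dB over -33.5 dB; at 2.5:1 that becomes 2 dB over, giving -31.5 dB.
Stage 2: below threshold (-31.5 ≤ -16.5); passes unchanged; output -31.5 dB.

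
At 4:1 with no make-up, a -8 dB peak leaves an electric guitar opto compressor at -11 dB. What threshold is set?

Input is 4 dB above T (since output overshoot × R = input overshoot: (-11 − T)·4 = -8 − T gives T = -12 dB).
Check: -12 + (-8 − (-12))/4 = -12 + 1 = -11 dB. ✓

-12 dB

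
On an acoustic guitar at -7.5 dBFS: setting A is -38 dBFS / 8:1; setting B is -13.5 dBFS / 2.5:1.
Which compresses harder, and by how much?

A: 30.5 dB over, compressed to 3.8125 dB over, so 26.6875 dB of GR.
B: 6 dB over, compressed to 2.4 dB over, so 3.6 dB of GR.
Difference: 23.0875 dB in favour of A.

A, by 23.0875 dB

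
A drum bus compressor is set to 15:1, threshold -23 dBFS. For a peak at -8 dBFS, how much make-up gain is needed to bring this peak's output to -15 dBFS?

7 dB

Overshoot 15 dB → 15/15 = 1 dB after compression, so the compressed level is -23 + 1 = -22 dBFS.
Make-up = target − compressed = -15 − (-22) = 7 dB.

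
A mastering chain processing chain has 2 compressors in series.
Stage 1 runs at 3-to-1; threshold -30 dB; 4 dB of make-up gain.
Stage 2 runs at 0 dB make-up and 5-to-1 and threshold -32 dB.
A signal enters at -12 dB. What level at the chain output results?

Stage 1: overshoot 18 dB → 18/3 = 6 dB → -24 dB; +4 dB make-up → -20 dB.
Stage 2: -20 dB is 12 dB over -32 dB; at 5:1 that becomes 2.4 dB over, giving -29.6 dB.

-29.6 dB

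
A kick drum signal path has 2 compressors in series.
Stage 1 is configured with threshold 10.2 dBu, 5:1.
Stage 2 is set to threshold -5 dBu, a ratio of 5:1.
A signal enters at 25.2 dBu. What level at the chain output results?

Stage 1: 15 dB above 10.2 dBu, reduced 5:1 to 3 dB above → 13.2 dBu.
Stage 2: overshoot 18.2 dB → 18.2/5 = 3.64 dB → -1.36 dBu.

-1.36 dBu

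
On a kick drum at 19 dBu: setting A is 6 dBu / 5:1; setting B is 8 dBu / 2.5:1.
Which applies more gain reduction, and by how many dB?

A: 13 dB over, compressed to 2.6 dB over, so 10.4 dB of GR.
B: 11 dB over, compressed to 4.4 dB over, so 6.6 dB of GR.
A reduces 3.8 dB more.

A, by 3.8 dB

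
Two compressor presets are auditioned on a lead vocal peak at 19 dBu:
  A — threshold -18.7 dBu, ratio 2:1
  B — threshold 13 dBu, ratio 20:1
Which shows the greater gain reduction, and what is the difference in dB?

A: GR = 37.7 − 37.7/2 = 18.85 dB.
B: GR = 6 − 6/20 = 5.7 dB.
A applies 13.15 dB more gain reduction.

A, by 13.15 dB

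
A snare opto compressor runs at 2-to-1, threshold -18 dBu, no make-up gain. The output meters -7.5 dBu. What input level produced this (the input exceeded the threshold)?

That's 10.5 dB above the -18 dBu threshold.
Input overshoot = R × output overshoot = 21 dB → input = -18 + 21 = 3 dBu.

3 dBu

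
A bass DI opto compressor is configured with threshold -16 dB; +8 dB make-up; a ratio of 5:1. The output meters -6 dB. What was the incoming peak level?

-6 dB

Stripping the +8 dB make-up gives -14 dB at the gain stage.
That's 2 dB above the -16 dB threshold.
Before 5:1 compression the overshoot was 2 × 5 = 10 dB, so input = -16 + 10 = -6 dB.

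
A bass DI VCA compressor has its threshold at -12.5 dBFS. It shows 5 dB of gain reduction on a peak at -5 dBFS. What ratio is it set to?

3:1

Input overshoot = -5 − (-12.5) = 7.5 dB.
Output overshoot = 7.5 − 5 = 2.5 dB.
Ratio = input overshoot / output overshoot = 7.5 / 2.5 = 3.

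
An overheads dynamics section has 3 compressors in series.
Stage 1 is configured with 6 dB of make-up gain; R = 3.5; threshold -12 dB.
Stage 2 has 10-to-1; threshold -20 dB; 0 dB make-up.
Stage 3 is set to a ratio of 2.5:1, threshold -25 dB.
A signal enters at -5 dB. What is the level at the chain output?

-22.36 dB

Stage 1: overshoot 7 dB → 7/3.5 = 2 dB → -10 dB; +6 dB make-up → -4 dB.
Stage 2: 16 dB above -20 dB, reduced 10:1 to 1.6 dB above → -18.4 dB.
Stage 3: -18.4 dB is 6.6 dB over -25 dB; at 2.5:1 that becomes 2.64 dB over, giving -22.36 dB.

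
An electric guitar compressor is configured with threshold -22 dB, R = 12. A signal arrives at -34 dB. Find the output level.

-34 dB is 12 dB below the -22 dB threshold, so no gain reduction is applied.
Output = input = -34 dB.

-34 dB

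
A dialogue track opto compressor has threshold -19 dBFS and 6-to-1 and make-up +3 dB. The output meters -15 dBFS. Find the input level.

Remove make-up: -15 − 3 = -18 dBFS.
Post-compression overshoot = -18 − (-19) = 1 dB.
Undo the ratio: input overshoot = 1 × 6 = 6 dB, giving input = -13 dBFS.

-13 dBFS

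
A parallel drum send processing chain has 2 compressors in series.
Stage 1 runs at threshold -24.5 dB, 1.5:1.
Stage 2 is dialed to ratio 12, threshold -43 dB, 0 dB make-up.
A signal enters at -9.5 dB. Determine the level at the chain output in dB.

Stage 1: -9.5 dB is 15 dB over -24.5 dB; at 1.5:1 that becomes 10 dB over, giving -14.5 dB.
Stage 2: 28.5 dB above -43 dB, reduced 12:1 to 2.375 dB above → -40.625 dB.

-40.625 dB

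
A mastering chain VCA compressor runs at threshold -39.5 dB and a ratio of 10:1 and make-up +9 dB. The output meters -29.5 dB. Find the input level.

Remove make-up: -29.5 − 9 = -38.5 dB.
Post-compression overshoot = -38.5 − (-39.5) = 1 dB.
Undo the ratio: input overshoot = 1 × 10 = 10 dB, giving input = -29.5 dB.

-29.5 dB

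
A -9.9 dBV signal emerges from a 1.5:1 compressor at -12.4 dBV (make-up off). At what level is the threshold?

Input is 7.5 dB above T (since output overshoot × R = input overshoot: (-12.4 − T)·1.5 = -9.9 − T gives T = -17.4 dBV).
Check: -17.4 + (-9.9 − (-17.4))/1.5 = -17.4 + 5 = -12.4 dBV. ✓

-17.4 dBV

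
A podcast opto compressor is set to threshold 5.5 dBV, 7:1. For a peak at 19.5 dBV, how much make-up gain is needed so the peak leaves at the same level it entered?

Without make-up, output = threshold + overshoot/7 = 5.5 + 2 = 7.5 dBV.
Gap to target: 12 dB.

12 dB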